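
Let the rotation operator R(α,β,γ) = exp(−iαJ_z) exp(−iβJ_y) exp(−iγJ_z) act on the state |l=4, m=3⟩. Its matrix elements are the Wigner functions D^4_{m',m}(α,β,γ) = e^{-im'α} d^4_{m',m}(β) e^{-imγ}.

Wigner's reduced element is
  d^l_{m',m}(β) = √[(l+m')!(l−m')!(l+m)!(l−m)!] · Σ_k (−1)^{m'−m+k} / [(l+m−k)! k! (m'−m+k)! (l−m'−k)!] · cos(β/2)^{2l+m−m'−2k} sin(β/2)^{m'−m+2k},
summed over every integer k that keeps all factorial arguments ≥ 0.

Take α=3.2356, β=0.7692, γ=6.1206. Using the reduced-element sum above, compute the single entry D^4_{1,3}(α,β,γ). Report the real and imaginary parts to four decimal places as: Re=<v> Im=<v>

First d^4_{1,3}(β=0.7692), then the phase factors e^{-i(1)α} and e^{-i(3)γ}:
c=cos(0.7692/2)=0.926949, s=sin(0.7692/2)=0.375188; N=√[120·6·5040·1]=1904.940944
k∈{2,3} keeps every argument non-negative
  k=2: (−1)^0·1904.9409/(240)·0.9269^6·0.3752^2 = +0.708766
  k=3: (−1)^1·1904.9409/(144)·0.9269^4·0.3752^4 = -0.193526
d^4_{1,3}(0.7692) = +0.708766 -0.193526 = +0.515240
Attach z-rotation phases: D = e^{-i(1)(3.2356)}·(+0.515240)·e^{-i(3)(6.1206)} = -0.475813-0.197673i

Re=-0.4758 Im=-0.1977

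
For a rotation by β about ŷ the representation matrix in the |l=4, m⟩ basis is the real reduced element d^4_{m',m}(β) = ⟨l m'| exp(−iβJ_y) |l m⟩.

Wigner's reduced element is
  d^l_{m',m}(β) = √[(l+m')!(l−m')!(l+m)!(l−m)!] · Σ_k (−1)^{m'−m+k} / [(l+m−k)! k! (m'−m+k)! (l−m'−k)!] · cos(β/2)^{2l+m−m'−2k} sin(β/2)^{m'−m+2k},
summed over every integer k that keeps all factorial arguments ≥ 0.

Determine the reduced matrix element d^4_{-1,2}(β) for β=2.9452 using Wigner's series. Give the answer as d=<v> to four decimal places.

d^4_{-1,2}(β=2.9452) via Wigner's sum:
With c≡cos(β/2)=0.098039 and s≡sin(β/2)=0.995183, N=[6·120·720·2]^{1/2}=1018.233765
Admissible k: 3..5 (factorial args all ≥0)
  k=3: (−1)^0·1018.2338/(72)·0.0980^5·0.9952^3 = +0.000126
  k=4: (−1)^1·1018.2338/(48)·0.0980^3·0.9952^5 = -0.019512
  k=5: (−1)^2·1018.2338/(240)·0.0980^1·0.9952^7 = +0.402117
d^4_{-1,2}(2.9452) = +0.000126 -0.019512 +0.402117 = +0.382731

d=0.3827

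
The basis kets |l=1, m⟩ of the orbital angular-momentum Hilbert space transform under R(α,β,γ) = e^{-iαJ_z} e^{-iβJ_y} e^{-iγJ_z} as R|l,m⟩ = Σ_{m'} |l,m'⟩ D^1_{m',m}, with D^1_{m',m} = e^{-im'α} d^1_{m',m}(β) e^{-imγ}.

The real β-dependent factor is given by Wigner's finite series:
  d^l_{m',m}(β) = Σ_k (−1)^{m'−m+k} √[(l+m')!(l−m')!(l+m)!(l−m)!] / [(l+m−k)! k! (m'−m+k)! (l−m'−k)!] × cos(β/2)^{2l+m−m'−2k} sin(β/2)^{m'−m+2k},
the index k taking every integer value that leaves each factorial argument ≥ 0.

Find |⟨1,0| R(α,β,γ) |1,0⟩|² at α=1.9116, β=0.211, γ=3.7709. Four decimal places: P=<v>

P=0.9561

First d^1_{0,0}(β=0.211), then the phase factors e^{-i(0)α} and e^{-i(0)γ}:
c=cos(0.211/2)=0.994440, s=sin(0.211/2)=0.105304; N=√[1·1·1·1]=1.000000
k: max(0,(0)−(0))=0 … min(1+(0),1−(0))=1
  k=0: (−1)^0·1.0000/(1)·0.9944^2·0.1053^0 = +0.988911
  k=1: (−1)^1·1.0000/(1)·0.9944^0·0.1053^2 = -0.011089
d^1_{0,0}(0.211) = +0.988911 -0.011089 = +0.977822
|D^1_{0,0}|² = |d^1_{0,0}(β)|² = (+0.977822)² = 0.956136 (the z-rotation phases have unit modulus)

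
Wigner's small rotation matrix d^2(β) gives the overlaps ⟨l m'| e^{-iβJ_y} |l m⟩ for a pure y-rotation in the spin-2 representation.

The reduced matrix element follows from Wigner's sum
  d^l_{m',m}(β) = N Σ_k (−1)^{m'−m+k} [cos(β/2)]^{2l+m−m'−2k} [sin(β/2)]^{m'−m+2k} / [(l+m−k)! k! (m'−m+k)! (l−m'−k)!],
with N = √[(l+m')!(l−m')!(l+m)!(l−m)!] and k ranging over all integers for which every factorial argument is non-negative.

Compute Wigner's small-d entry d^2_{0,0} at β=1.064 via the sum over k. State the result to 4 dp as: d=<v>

d^2_{0,0}(β=1.064) via Wigner's sum:
Half-angle: c=0.861794, s=0.507258. N=√(2·2·2·2)=4.000000
k∈{0,1,2} keeps every argument non-negative
  k=0: (−1)^0·4.0000/(4)·0.8618^4·0.5073^0 = +0.551588
  k=1: (−1)^1·4.0000/(1)·0.8618^2·0.5073^2 = -0.764407
  k=2: (−1)^2·4.0000/(4)·0.8618^0·0.5073^4 = +0.066209
d^2_{0,0}(1.064) = +0.551588 -0.764407 +0.066209 = -0.146611

d=-0.1466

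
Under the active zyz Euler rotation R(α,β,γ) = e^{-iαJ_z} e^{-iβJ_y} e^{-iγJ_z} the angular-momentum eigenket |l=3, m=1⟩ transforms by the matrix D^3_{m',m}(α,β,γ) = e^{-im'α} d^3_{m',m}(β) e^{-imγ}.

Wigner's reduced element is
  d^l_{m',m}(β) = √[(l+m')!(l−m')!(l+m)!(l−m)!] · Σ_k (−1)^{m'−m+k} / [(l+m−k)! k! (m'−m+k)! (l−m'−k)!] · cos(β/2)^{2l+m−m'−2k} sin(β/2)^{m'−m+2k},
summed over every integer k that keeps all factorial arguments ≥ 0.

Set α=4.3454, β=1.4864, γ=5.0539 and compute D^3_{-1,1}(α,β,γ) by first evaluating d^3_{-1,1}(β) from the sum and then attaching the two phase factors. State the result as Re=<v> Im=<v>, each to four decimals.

Re=-0.0044 Im=0.0038

D^3_{-1,1}(4.3454,1.4864,5.0539) = e^{-i·-1·4.3454}·d^3_{-1,1}(1.4864)·e^{-i·1·5.0539}. Compute d first:
Half-angle: c=0.736307, s=0.676648. N=√(2·24·24·2)=48.000000
k∈{2,3,4} keeps every argument non-negative
  k=2: (−1)^0·48.0000/(8)·0.7363^4·0.6766^2 = +0.807443
  k=3: (−1)^1·48.0000/(6)·0.7363^2·0.6766^4 = -0.909197
  k=4: (−1)^2·48.0000/(48)·0.7363^0·0.6766^6 = +0.095979
d^3_{-1,1}(1.4864) = +0.807443 -0.909197 +0.095979 = -0.005775
Phases: e^{-i·(-1)·4.3454}=-0.358807-0.933412i, e^{-i·(1)·5.0539}=+0.334911+0.942250i ⇒ D=-0.004385+0.003758i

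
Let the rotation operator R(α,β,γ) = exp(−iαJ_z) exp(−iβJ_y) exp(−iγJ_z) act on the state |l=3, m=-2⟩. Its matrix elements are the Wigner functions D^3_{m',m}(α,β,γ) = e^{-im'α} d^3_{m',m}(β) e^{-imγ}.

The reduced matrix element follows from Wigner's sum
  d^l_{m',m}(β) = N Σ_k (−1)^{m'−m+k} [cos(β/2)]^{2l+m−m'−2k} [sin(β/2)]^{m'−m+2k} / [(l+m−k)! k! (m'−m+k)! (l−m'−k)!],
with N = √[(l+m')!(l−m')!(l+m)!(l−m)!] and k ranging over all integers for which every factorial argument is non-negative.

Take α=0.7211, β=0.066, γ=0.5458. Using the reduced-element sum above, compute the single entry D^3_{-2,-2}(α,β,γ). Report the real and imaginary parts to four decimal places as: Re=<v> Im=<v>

Re=-0.8138 Im=0.5661

D^3_{-2,-2}(0.7211,0.066,0.5458) = e^{-i·-2·0.7211}·d^3_{-2,-2}(0.066)·e^{-i·-2·0.5458}. Compute d first:
With c≡cos(β/2)=0.999456 and s≡sin(β/2)=0.032994, N=[1·120·1·120]^{1/2}=120.000000
Admissible k: 0..1 (factorial args all ≥0)
  k=0: (−1)^0·120.0000/(120)·0.9995^6·0.0330^0 = +0.996738
  k=1: (−1)^1·120.0000/(24)·0.9995^4·0.0330^2 = -0.005431
d^3_{-2,-2}(0.066) = +0.996738 -0.005431 = +0.991307
Phases: e^{-i·(-2)·0.7211}=+0.128242+0.991743i, e^{-i·(-2)·0.5458}=+0.461066+0.887366i ⇒ D=-0.813774+0.566092i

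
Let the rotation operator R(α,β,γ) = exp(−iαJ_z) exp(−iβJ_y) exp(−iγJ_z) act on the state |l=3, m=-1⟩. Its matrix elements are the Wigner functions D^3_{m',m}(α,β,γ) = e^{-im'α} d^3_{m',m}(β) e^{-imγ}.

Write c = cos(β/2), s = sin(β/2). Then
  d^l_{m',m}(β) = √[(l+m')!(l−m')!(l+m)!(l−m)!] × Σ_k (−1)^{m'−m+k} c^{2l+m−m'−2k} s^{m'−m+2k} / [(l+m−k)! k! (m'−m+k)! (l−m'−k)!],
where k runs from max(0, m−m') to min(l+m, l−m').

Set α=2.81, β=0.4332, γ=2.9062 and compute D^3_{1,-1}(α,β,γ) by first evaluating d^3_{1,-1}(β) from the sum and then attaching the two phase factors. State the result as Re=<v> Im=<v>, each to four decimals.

Re=0.2348 Im=0.0227

First d^3_{1,-1}(β=0.4332), then the phase factors e^{-i(1)α} and e^{-i(-1)γ}:
Half-angle: c=0.976634, s=0.214910. N=√(24·2·2·24)=48.000000
k: max(0,(-1)−(1))=0 … min(3+(-1),3−(1))=2
  k=0: (−1)^2·48.0000/(8)·0.9766^4·0.2149^2 = +0.252112
  k=1: (−1)^3·48.0000/(6)·0.9766^2·0.2149^4 = -0.016277
  k=2: (−1)^4·48.0000/(48)·0.9766^0·0.2149^6 = +0.000099
d^3_{1,-1}(0.4332) = +0.252112 -0.016277 +0.000099 = +0.235933
D = (-0.945525-0.325549i)·(+0.235933)·(-0.972423+0.233225i) = +0.234842+0.022662i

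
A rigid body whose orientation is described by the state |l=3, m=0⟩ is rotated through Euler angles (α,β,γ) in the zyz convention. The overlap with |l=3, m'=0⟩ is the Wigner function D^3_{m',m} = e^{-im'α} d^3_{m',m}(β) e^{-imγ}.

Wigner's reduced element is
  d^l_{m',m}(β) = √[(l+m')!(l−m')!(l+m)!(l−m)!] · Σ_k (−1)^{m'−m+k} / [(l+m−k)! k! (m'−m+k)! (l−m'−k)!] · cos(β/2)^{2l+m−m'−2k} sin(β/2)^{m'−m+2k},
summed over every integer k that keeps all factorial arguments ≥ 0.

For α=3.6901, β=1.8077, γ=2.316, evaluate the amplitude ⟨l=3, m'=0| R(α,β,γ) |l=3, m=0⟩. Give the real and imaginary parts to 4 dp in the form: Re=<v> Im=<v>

Re=0.3197 Im=0.0000

Split into d^3_{0,0}(β=1.8077) × two z-phases.
c=cos(1.8077/2)=0.618590, s=sin(1.8077/2)=0.785714; N=√[6·6·6·6]=36.000000
Admissible k: 0..3 (factorial args all ≥0)
  k=0: (−1)^0·36.0000/(36)·0.6186^6·0.7857^0 = +0.056029
  k=1: (−1)^1·36.0000/(4)·0.6186^4·0.7857^2 = -0.813546
  k=2: (−1)^2·36.0000/(4)·0.6186^2·0.7857^4 = +1.312521
  k=3: (−1)^3·36.0000/(36)·0.6186^0·0.7857^6 = -0.235282
d^3_{0,0}(1.8077) = +0.056029 -0.813546 +1.312521 -0.235282 = +0.319723
D = (+1.000000+0.000000i)·(+0.319723)·(+1.000000+0.000000i) = +0.319723+0.000000i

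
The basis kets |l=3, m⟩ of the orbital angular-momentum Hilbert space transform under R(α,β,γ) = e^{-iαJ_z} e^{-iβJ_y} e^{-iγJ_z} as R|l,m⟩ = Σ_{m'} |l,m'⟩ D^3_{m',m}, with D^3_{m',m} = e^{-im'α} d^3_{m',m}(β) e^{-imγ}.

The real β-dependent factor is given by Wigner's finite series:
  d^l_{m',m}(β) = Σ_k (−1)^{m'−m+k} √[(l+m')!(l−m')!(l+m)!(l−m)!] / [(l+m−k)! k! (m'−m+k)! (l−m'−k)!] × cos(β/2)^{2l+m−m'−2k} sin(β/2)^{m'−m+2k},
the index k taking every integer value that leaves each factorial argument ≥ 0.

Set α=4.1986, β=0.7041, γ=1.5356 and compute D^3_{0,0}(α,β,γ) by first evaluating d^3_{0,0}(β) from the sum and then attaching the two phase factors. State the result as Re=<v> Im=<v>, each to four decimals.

First d^3_{0,0}(β=0.7041), then the phase factors e^{-i(0)α} and e^{-i(0)γ}:
With c≡cos(β/2)=0.938668 and s≡sin(β/2)=0.344823, N=[6·6·6·6]^{1/2}=36.000000
Admissible k: 0..3 (factorial args all ≥0)
  k=0: (−1)^0·36.0000/(36)·0.9387^6·0.3448^0 = +0.684024
  k=1: (−1)^1·36.0000/(4)·0.9387^4·0.3448^2 = -0.830773
  k=2: (−1)^2·36.0000/(4)·0.9387^2·0.3448^4 = +0.112112
  k=3: (−1)^3·36.0000/(36)·0.9387^0·0.3448^6 = -0.001681
d^3_{0,0}(0.7041) = +0.684024 -0.830773 +0.112112 -0.001681 = -0.036318
Attach z-rotation phases: D = e^{-i(0)(4.1986)}·(-0.036318)·e^{-i(0)(1.5356)} = -0.036318+0.000000i

Re=-0.0363 Im=0.0000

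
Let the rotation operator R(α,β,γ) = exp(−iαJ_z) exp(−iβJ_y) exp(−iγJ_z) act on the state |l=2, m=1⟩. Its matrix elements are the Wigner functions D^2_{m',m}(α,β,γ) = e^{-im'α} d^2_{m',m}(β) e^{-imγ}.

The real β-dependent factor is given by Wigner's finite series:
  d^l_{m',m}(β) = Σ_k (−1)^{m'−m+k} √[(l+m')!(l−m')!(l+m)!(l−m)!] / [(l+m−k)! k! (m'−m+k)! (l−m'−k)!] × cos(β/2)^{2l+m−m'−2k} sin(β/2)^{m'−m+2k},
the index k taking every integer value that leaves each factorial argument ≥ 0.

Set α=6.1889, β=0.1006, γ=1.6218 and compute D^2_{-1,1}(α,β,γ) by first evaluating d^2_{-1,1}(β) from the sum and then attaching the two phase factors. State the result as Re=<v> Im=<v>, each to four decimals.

D^2_{-1,1}(6.1889,0.1006,1.6218) = e^{-i·-1·6.1889}·d^2_{-1,1}(0.1006)·e^{-i·1·1.6218}. Compute d first:
With c≡cos(β/2)=0.998735 and s≡sin(β/2)=0.050279, N=[1·6·6·1]^{1/2}=6.000000
The bounds max(0,m−m')=2 and min(l+m,l−m')=3 give 2 terms
  k=2: (−1)^0·6.0000/(2)·0.9987^2·0.0503^2 = +0.007565
  k=3: (−1)^1·6.0000/(6)·0.9987^0·0.0503^4 = -0.000006
d^2_{-1,1}(0.1006) = +0.007565 -0.000006 = +0.007558
D = (+0.995558-0.094146i)·(+0.007558)·(-0.050982-0.998700i) = -0.001094-0.007479i

Re=-0.0011 Im=-0.0075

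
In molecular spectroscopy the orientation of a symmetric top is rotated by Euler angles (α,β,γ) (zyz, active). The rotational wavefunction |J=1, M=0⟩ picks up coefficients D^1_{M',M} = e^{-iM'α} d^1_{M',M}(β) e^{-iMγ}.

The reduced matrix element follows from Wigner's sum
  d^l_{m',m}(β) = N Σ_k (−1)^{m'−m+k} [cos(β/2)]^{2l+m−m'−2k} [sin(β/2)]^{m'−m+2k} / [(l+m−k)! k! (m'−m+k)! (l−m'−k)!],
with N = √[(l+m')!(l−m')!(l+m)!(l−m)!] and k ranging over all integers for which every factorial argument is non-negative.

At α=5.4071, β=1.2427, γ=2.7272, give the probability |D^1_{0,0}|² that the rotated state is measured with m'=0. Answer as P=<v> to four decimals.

First d^1_{0,0}(β=1.2427), then the phase factors e^{-i(0)α} and e^{-i(0)γ}:
With c≡cos(β/2)=0.813093 and s≡sin(β/2)=0.582133, N=[1·1·1·1]^{1/2}=1.000000
Admissible k: 0..1 (factorial args all ≥0)
  k=0: (−1)^0·1.0000/(1)·0.8131^2·0.5821^0 = +0.661121
  k=1: (−1)^1·1.0000/(1)·0.8131^0·0.5821^2 = -0.338879
d^1_{0,0}(1.2427) = +0.661121 -0.338879 = +0.322241
|D^1_{0,0}|² = |d^1_{0,0}(β)|² = (+0.322241)² = 0.103840 (the z-rotation phases have unit modulus)

P=0.1038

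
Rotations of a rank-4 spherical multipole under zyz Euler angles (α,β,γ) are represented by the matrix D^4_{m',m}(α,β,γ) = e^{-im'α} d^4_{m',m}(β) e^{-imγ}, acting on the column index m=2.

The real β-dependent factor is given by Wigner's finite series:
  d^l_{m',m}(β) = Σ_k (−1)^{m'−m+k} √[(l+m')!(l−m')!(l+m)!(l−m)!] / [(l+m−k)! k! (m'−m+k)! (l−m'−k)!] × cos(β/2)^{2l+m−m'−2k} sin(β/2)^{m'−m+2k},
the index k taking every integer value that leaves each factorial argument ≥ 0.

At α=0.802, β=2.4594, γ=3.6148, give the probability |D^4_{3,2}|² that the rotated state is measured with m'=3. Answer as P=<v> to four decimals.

D^4_{3,2}(0.802,2.4594,3.6148) = e^{-i·3·0.802}·d^4_{3,2}(2.4594)·e^{-i·2·3.6148}. Compute d first:
With c≡cos(β/2)=0.334520 and s≡sin(β/2)=0.942388, N=[5040·1·720·2]^{1/2}=2693.993318
Admissible k: 0..1 (factorial args all ≥0)
  k=0: (−1)^1·2693.9933/(720)·0.3345^7·0.9424^1 = -0.001653
  k=1: (−1)^2·2693.9933/(240)·0.3345^5·0.9424^3 = +0.039354
d^4_{3,2}(2.4594) = -0.001653 +0.039354 = +0.037701
|D^4_{3,2}|² = |d^4_{3,2}(β)|² = (+0.037701)² = 0.001421 (the z-rotation phases have unit modulus)

P=0.0014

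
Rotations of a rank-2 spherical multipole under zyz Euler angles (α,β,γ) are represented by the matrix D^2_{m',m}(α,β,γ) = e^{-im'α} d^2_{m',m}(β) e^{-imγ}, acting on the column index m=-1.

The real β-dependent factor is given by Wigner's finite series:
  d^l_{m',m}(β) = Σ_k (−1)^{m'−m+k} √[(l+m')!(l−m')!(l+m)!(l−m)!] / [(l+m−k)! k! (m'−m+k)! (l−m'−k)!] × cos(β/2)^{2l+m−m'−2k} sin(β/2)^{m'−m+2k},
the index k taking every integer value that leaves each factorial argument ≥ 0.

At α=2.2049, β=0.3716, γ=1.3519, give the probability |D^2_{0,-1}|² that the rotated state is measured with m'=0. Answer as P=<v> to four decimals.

P=0.1717

First d^2_{0,-1}(β=0.3716), then the phase factors e^{-i(0)α} and e^{-i(-1)γ}:
Half-angle: c=0.982789, s=0.184733. N=√(2·2·1·6)=4.898979
The bounds max(0,m−m')=0 and min(l+m,l−m')=1 give 2 terms
  k=0: (−1)^1·4.8990/(2)·0.9828^3·0.1847^1 = -0.429537
  k=1: (−1)^2·4.8990/(2)·0.9828^1·0.1847^3 = +0.015176
d^2_{0,-1}(0.3716) = -0.429537 +0.015176 = -0.414360
|D^2_{0,-1}|² = |d^2_{0,-1}(β)|² = (-0.414360)² = 0.171694 (the z-rotation phases have unit modulus)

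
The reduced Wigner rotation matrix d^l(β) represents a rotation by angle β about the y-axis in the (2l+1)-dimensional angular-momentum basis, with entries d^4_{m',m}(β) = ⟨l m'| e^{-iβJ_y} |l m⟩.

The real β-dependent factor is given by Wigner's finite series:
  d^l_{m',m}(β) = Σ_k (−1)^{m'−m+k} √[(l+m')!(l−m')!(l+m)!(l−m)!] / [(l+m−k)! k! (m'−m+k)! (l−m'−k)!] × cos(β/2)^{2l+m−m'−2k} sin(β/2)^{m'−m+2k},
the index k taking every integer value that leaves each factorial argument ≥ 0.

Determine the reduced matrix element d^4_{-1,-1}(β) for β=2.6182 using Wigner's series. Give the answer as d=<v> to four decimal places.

d=-0.4309

d^4_{-1,-1}(β=2.6182) via Wigner's sum:
With c≡cos(β/2)=0.258719 and s≡sin(β/2)=0.965952, N=[6·120·6·120]^{1/2}=720.000000
k∈{0,1,2,3} keeps every argument non-negative
  k=0: (−1)^0·720.0000/(720)·0.2587^8·0.9660^0 = +0.000020
  k=1: (−1)^1·720.0000/(48)·0.2587^6·0.9660^2 = -0.004197
  k=2: (−1)^2·720.0000/(24)·0.2587^4·0.9660^4 = +0.117020
  k=3: (−1)^3·720.0000/(72)·0.2587^2·0.9660^6 = -0.543742
d^4_{-1,-1}(2.6182) = +0.000020 -0.004197 +0.117020 -0.543742 = -0.430899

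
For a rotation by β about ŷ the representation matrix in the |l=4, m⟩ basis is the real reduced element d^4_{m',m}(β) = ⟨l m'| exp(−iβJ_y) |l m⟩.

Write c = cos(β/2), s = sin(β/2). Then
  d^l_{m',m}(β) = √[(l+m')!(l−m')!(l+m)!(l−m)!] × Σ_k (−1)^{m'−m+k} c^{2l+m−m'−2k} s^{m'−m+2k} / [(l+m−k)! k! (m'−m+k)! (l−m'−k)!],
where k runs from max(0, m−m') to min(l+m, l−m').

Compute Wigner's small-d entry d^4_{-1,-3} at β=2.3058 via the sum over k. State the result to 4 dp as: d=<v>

d=-0.2208

d^4_{-1,-3}(β=2.3058) via Wigner's sum:
With c≡cos(β/2)=0.405839 and s≡sin(β/2)=0.913945, N=[6·120·1·5040]^{1/2}=1904.940944
Admissible k: 0..1 (factorial args all ≥0)
  k=0: (−1)^2·1904.9409/(240)·0.4058^6·0.9139^2 = +0.029623
  k=1: (−1)^3·1904.9409/(144)·0.4058^4·0.9139^4 = -0.250387
d^4_{-1,-3}(2.3058) = +0.029623 -0.250387 = -0.220764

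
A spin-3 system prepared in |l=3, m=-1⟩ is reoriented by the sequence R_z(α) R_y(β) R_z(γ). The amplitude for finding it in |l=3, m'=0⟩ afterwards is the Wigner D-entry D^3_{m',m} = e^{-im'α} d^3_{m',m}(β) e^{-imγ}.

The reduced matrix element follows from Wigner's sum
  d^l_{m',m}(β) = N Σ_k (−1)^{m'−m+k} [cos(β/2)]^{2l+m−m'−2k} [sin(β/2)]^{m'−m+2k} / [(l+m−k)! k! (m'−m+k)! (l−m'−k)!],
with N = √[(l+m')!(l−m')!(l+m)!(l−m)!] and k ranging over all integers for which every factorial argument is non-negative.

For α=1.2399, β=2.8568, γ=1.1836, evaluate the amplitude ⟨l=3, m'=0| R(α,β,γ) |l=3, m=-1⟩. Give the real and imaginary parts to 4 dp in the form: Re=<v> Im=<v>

Re=-0.1656 Im=-0.4061

D^3_{0,-1}(1.2399,2.8568,1.1836) = e^{-i·0·1.2399}·d^3_{0,-1}(2.8568)·e^{-i·-1·1.1836}. Compute d first:
Half-angle: c=0.141916, s=0.989879. N=√(6·6·2·24)=41.569219
Admissible k: 0..2 (factorial args all ≥0)
  k=0: (−1)^1·41.5692/(12)·0.1419^5·0.9899^1 = -0.000197
  k=1: (−1)^2·41.5692/(4)·0.1419^3·0.9899^3 = +0.028810
  k=2: (−1)^3·41.5692/(12)·0.1419^1·0.9899^5 = -0.467230
d^3_{0,-1}(2.8568) = -0.000197 +0.028810 -0.467230 = -0.438617
Phases: e^{-i·(0)·1.2399}=+1.000000+0.000000i, e^{-i·(-1)·1.1836}=+0.377594+0.925971i ⇒ D=-0.165619-0.406147i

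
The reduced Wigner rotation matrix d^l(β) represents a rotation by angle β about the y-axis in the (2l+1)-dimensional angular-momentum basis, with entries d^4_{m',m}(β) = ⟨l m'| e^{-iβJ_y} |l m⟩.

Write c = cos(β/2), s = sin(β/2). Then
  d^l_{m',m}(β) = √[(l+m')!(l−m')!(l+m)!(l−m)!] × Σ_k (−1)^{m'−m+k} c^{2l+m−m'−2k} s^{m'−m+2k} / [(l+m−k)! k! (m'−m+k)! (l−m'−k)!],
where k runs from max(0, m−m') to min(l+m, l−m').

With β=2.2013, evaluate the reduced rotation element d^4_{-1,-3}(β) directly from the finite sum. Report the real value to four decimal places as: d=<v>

d^4_{-1,-3}(β=2.2013) via Wigner's sum:
Half-angle: c=0.453017, s=0.891502. N=√(6·120·1·5040)=1904.940944
k∈{0,1} keeps every argument non-negative
  k=0: (−1)^2·1904.9409/(240)·0.4530^6·0.8915^2 = +0.054526
  k=1: (−1)^3·1904.9409/(144)·0.4530^4·0.8915^4 = -0.351937
d^4_{-1,-3}(2.2013) = +0.054526 -0.351937 = -0.297412

d=-0.2974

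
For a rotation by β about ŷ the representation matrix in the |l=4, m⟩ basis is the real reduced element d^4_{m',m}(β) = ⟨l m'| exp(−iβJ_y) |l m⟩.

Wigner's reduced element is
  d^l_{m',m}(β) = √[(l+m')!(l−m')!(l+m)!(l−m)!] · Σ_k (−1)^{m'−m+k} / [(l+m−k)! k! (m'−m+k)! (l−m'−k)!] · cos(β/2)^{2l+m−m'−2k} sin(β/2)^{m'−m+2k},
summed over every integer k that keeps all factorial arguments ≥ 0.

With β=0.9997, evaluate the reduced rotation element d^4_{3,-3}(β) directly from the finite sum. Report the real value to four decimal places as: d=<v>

d^4_{3,-3}(β=0.9997) via Wigner's sum:
c=cos(0.9997/2)=0.877654, s=sin(0.9997/2)=0.479294; N=√[5040·1·1·5040]=5040.000000
k∈{0,1} keeps every argument non-negative
  k=0: (−1)^6·5040.0000/(720)·0.8777^2·0.4793^6 = +0.065367
  k=1: (−1)^7·5040.0000/(5040)·0.8777^0·0.4793^8 = -0.002785
d^4_{3,-3}(0.9997) = +0.065367 -0.002785 = +0.062582

d=0.0626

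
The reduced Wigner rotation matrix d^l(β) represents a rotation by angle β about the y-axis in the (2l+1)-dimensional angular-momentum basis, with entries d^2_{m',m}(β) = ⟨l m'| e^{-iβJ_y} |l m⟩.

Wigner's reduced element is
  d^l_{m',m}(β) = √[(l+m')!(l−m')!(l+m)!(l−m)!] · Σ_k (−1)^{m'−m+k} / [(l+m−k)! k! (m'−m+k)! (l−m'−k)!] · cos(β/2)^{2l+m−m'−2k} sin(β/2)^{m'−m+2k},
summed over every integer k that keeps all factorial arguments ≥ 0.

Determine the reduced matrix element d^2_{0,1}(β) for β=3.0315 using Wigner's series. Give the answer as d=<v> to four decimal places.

d^2_{0,1}(β=3.0315) via Wigner's sum:
c=cos(3.0315/2)=0.055019, s=sin(3.0315/2)=0.998485; N=√[2·2·6·1]=4.898979
The bounds max(0,m−m')=1 and min(l+m,l−m')=2 give 2 terms
  k=1: (−1)^0·4.8990/(2)·0.0550^3·0.9985^1 = +0.000407
  k=2: (−1)^1·4.8990/(2)·0.0550^1·0.9985^3 = -0.134156
d^2_{0,1}(3.0315) = +0.000407 -0.134156 = -0.133749

d=-0.1337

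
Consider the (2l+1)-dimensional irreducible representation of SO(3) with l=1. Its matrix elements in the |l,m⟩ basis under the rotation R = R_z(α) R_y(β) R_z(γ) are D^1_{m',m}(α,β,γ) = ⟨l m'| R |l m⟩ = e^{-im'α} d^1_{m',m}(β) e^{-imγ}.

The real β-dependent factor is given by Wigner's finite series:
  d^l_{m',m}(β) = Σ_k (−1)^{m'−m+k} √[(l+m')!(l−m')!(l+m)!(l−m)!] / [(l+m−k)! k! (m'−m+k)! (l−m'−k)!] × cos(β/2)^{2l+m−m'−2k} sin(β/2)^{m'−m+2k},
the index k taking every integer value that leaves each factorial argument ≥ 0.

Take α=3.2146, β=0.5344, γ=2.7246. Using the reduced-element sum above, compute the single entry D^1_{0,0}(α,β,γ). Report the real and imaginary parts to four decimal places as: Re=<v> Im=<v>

Split into d^1_{0,0}(β=0.5344) × two z-phases.
With c≡cos(β/2)=0.964514 and s≡sin(β/2)=0.264032, N=[1·1·1·1]^{1/2}=1.000000
k: max(0,(0)−(0))=0 … min(1+(0),1−(0))=1
  k=0: (−1)^0·1.0000/(1)·0.9645^2·0.2640^0 = +0.930287
  k=1: (−1)^1·1.0000/(1)·0.9645^0·0.2640^2 = -0.069713
d^1_{0,0}(0.5344) = +0.930287 -0.069713 = +0.860574
Phases: e^{-i·(0)·3.2146}=+1.000000+0.000000i, e^{-i·(0)·2.7246}=+1.000000+0.000000i ⇒ D=+0.860574+0.000000i

Re=0.8606 Im=0.0000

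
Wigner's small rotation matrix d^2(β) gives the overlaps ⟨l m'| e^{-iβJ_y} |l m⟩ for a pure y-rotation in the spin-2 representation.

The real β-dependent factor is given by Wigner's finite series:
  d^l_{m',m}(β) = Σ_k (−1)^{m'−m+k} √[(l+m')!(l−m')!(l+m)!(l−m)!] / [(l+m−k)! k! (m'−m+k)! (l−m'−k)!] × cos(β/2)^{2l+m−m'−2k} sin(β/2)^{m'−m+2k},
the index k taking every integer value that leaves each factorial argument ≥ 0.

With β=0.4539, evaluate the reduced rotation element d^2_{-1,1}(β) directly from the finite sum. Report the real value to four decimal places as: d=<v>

d^2_{-1,1}(β=0.4539) via Wigner's sum:
c=cos(0.4539/2)=0.974357, s=sin(0.4539/2)=0.225007; N=√[1·6·6·1]=6.000000
Admissible k: 2..3 (factorial args all ≥0)
  k=2: (−1)^0·6.0000/(2)·0.9744^2·0.2250^2 = +0.144195
  k=3: (−1)^1·6.0000/(6)·0.9744^0·0.2250^4 = -0.002563
d^2_{-1,1}(0.4539) = +0.144195 -0.002563 = +0.141631

d=0.1416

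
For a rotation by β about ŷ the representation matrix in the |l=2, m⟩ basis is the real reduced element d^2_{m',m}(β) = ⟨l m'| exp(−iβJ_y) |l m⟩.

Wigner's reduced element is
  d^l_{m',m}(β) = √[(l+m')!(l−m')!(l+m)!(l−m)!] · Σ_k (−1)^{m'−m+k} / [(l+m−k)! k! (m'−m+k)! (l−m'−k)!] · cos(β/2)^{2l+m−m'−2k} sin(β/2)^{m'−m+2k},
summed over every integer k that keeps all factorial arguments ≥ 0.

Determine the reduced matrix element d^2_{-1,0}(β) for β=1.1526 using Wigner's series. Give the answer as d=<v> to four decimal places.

d=0.4545

d^2_{-1,0}(β=1.1526) via Wigner's sum:
Half-angle: c=0.838485, s=0.544925. N=√(1·6·2·2)=4.898979
The bounds max(0,m−m')=1 and min(l+m,l−m')=2 give 2 terms
  k=1: (−1)^0·4.8990/(2)·0.8385^3·0.5449^1 = +0.786861
  k=2: (−1)^1·4.8990/(2)·0.8385^1·0.5449^3 = -0.332339
d^2_{-1,0}(1.1526) = +0.786861 -0.332339 = +0.454522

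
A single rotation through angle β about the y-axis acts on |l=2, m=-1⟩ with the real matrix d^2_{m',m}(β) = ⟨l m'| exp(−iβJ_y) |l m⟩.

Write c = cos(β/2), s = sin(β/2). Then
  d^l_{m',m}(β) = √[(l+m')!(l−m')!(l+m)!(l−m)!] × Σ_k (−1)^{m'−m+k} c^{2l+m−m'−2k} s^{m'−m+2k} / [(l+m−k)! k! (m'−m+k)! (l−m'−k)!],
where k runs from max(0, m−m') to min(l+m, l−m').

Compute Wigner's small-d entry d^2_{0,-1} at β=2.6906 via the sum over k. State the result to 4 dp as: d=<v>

d^2_{0,-1}(β=2.6906) via Wigner's sum:
With c≡cos(β/2)=0.223590 and s≡sin(β/2)=0.974683, N=[2·2·1·6]^{1/2}=4.898979
k∈{0,1} keeps every argument non-negative
  k=0: (−1)^1·4.8990/(2)·0.2236^3·0.9747^1 = -0.026687
  k=1: (−1)^2·4.8990/(2)·0.2236^1·0.9747^3 = +0.507129
d^2_{0,-1}(2.6906) = -0.026687 +0.507129 = +0.480443

d=0.4804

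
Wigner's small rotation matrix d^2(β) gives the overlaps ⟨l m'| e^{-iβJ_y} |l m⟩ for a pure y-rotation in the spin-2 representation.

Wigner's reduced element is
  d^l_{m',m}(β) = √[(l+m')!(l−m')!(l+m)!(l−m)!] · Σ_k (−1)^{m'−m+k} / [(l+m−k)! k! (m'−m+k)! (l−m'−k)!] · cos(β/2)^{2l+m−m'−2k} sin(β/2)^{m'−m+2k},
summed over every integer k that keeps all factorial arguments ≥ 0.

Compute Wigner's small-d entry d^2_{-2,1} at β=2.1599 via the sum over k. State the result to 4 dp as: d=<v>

d^2_{-2,1}(β=2.1599) via Wigner's sum:
With c≡cos(β/2)=0.471372 and s≡sin(β/2)=0.881934, N=[1·24·6·1]^{1/2}=12.000000
k∈{3} keeps every argument non-negative
  k=3: (−1)^0·12.0000/(6)·0.4714^1·0.8819^3 = +0.646700
d^2_{-2,1}(2.1599) = +0.646700

d=0.6467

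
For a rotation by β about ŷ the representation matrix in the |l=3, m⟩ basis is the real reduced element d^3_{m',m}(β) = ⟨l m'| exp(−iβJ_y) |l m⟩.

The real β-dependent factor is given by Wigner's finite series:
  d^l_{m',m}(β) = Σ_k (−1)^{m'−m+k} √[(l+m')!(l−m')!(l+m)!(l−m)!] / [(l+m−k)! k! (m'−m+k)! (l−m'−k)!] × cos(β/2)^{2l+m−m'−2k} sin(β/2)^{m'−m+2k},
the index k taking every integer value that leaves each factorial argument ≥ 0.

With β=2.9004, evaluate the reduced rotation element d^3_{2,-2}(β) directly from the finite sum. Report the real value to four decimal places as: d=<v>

d^3_{2,-2}(β=2.9004) via Wigner's sum:
With c≡cos(β/2)=0.120304 and s≡sin(β/2)=0.992737, N=[120·1·1·120]^{1/2}=120.000000
The bounds max(0,m−m')=0 and min(l+m,l−m')=1 give 2 terms
  k=0: (−1)^4·120.0000/(24)·0.1203^2·0.9927^4 = +0.070286
  k=1: (−1)^5·120.0000/(120)·0.1203^0·0.9927^6 = -0.957206
d^3_{2,-2}(2.9004) = +0.070286 -0.957206 = -0.886920

d=-0.8869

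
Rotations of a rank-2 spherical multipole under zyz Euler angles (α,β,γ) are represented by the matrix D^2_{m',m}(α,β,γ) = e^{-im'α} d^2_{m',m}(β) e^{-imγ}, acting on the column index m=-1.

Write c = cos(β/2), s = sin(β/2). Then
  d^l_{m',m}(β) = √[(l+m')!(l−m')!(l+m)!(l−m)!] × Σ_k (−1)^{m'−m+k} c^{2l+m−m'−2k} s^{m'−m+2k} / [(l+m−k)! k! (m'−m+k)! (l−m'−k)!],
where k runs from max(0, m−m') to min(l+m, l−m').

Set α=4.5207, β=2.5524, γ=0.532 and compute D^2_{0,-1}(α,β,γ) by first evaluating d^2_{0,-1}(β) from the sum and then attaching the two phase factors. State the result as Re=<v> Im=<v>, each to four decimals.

Split into d^2_{0,-1}(β=2.5524) × two z-phases.
c=cos(2.5524/2)=0.290354, s=sin(2.5524/2)=0.956919; N=√[2·2·1·6]=4.898979
k∈{0,1} keeps every argument non-negative
  k=0: (−1)^1·4.8990/(2)·0.2904^3·0.9569^1 = -0.057376
  k=1: (−1)^2·4.8990/(2)·0.2904^1·0.9569^3 = +0.623202
d^2_{0,-1}(2.5524) = -0.057376 +0.623202 = +0.565826
Phases: e^{-i·(0)·4.5207}=+1.000000+0.000000i, e^{-i·(-1)·0.532}=+0.861794+0.507258i ⇒ D=+0.487625+0.287020i

Re=0.4876 Im=0.2870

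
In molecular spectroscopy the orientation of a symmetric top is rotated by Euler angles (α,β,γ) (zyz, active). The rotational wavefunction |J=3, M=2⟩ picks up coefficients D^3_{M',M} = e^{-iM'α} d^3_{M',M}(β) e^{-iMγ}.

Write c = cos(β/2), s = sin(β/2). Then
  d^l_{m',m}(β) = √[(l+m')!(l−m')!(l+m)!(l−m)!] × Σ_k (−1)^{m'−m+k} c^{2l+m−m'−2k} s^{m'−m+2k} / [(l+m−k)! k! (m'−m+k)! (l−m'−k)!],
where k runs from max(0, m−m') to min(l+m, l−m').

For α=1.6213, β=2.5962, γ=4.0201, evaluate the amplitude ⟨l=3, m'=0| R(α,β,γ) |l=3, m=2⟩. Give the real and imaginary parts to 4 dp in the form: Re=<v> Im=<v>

Re=0.0583 Im=0.3096

D^3_{0,2}(1.6213,2.5962,4.0201) = e^{-i·0·1.6213}·d^3_{0,2}(2.5962)·e^{-i·2·4.0201}. Compute d first:
With c≡cos(β/2)=0.269329 and s≡sin(β/2)=0.963048, N=[6·6·120·1]^{1/2}=65.726707
k∈{2,3} keeps every argument non-negative
  k=2: (−1)^0·65.7267/(12)·0.2693^4·0.9630^2 = +0.026729
  k=3: (−1)^1·65.7267/(12)·0.2693^2·0.9630^4 = -0.341758
d^3_{0,2}(2.5962) = +0.026729 -0.341758 = -0.315029
D = (+1.000000+0.000000i)·(-0.315029)·(-0.185144-0.982711i) = +0.058326+0.309583i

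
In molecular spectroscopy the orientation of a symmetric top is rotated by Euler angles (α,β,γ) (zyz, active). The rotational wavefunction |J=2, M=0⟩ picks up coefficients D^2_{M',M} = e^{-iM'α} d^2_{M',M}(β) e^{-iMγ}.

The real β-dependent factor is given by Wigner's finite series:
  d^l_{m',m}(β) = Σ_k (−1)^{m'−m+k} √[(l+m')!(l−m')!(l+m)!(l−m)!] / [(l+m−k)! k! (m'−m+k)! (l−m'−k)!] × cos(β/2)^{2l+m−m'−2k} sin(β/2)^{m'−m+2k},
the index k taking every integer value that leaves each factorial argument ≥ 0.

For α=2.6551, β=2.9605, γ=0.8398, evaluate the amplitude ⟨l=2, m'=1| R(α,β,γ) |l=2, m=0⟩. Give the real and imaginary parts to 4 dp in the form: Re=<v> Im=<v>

Split into d^2_{1,0}(β=2.9605) × two z-phases.
c=cos(2.9605/2)=0.090423, s=sin(2.9605/2)=0.995903; N=√[6·1·2·2]=4.898979
The bounds max(0,m−m')=0 and min(l+m,l−m')=1 give 2 terms
  k=0: (−1)^1·4.8990/(2)·0.0904^3·0.9959^1 = -0.001804
  k=1: (−1)^2·4.8990/(2)·0.0904^1·0.9959^3 = +0.218778
d^2_{1,0}(2.9605) = -0.001804 +0.218778 = +0.216975
D = (-0.883978-0.467528i)·(+0.216975)·(+1.000000+0.000000i) = -0.191801-0.101442i

Re=-0.1918 Im=-0.1014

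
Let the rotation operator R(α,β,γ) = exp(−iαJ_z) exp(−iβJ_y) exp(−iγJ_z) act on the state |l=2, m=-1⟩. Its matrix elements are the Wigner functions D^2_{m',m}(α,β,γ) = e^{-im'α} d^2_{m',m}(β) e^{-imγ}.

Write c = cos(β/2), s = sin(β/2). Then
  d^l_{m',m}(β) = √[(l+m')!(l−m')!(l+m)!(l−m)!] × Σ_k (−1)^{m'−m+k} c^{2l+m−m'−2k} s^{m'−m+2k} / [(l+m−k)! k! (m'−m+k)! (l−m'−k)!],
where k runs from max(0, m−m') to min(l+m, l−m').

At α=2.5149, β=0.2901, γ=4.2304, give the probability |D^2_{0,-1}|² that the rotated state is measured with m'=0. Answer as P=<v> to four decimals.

First d^2_{0,-1}(β=0.2901), then the phase factors e^{-i(0)α} and e^{-i(-1)γ}:
With c≡cos(β/2)=0.989499 and s≡sin(β/2)=0.144542, N=[2·2·1·6]^{1/2}=4.898979
k: max(0,(-1)−(0))=0 … min(2+(-1),2−(0))=1
  k=0: (−1)^1·4.8990/(2)·0.9895^3·0.1445^1 = -0.343017
  k=1: (−1)^2·4.8990/(2)·0.9895^1·0.1445^3 = +0.007319
d^2_{0,-1}(0.2901) = -0.343017 +0.007319 = -0.335697
|D^2_{0,-1}|² = |d^2_{0,-1}(β)|² = (-0.335697)² = 0.112693 (the z-rotation phases have unit modulus)

P=0.1127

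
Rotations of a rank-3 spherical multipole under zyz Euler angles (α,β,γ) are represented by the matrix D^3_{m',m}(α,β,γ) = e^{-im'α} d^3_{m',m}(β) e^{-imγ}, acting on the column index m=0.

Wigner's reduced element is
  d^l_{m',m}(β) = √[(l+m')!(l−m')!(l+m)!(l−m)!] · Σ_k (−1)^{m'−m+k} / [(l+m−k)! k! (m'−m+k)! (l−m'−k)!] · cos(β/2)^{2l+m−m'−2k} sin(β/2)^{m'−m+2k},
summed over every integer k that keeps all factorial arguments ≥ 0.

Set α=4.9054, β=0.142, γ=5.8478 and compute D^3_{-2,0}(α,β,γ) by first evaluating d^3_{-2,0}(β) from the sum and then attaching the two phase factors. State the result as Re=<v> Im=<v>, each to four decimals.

Re=-0.0252 Im=-0.0102

D^3_{-2,0}(4.9054,0.142,5.8478) = e^{-i·-2·4.9054}·d^3_{-2,0}(0.142)·e^{-i·0·5.8478}. Compute d first:
Half-angle: c=0.997481, s=0.070940. N=√(1·120·6·6)=65.726707
The bounds max(0,m−m')=2 and min(l+m,l−m')=3 give 2 terms
  k=2: (−1)^0·65.7267/(12)·0.9975^4·0.0709^2 = +0.027288
  k=3: (−1)^1·65.7267/(12)·0.9975^2·0.0709^4 = -0.000138
d^3_{-2,0}(0.142) = +0.027288 -0.000138 = +0.027150
D = (-0.926414-0.376506i)·(+0.027150)·(+1.000000+0.000000i) = -0.025152-0.010222i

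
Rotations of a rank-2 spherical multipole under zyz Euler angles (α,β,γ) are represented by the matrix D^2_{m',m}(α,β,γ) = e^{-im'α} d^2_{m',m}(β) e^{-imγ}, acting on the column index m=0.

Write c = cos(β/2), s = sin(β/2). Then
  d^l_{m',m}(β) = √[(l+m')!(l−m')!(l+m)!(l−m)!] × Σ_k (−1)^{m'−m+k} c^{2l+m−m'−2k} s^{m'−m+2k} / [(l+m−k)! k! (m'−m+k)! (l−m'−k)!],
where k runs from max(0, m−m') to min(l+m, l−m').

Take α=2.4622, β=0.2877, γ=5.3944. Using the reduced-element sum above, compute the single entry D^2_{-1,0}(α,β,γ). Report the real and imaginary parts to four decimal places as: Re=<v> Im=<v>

D^2_{-1,0}(2.4622,0.2877,5.3944) = e^{-i·-1·2.4622}·d^2_{-1,0}(0.2877)·e^{-i·0·5.3944}. Compute d first:
With c≡cos(β/2)=0.989671 and s≡sin(β/2)=0.143354, N=[1·6·2·2]^{1/2}=4.898979
Admissible k: 1..2 (factorial args all ≥0)
  k=1: (−1)^0·4.8990/(2)·0.9897^3·0.1434^1 = +0.340377
  k=2: (−1)^1·4.8990/(2)·0.9897^1·0.1434^3 = -0.007142
d^2_{-1,0}(0.2877) = +0.340377 -0.007142 = +0.333235
Attach z-rotation phases: D = e^{-i(-1)(2.4622)}·(+0.333235)·e^{-i(0)(5.3944)} = -0.259242+0.209378i

Re=-0.2592 Im=0.2094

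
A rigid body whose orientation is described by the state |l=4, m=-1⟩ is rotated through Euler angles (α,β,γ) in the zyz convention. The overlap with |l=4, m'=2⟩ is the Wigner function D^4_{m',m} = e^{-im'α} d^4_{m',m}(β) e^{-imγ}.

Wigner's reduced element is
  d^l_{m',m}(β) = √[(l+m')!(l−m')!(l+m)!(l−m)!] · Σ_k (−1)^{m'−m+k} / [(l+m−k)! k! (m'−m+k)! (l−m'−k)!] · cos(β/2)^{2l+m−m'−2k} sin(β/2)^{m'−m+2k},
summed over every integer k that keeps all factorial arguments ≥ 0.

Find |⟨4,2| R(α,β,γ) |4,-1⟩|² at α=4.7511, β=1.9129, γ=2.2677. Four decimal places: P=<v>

Split into d^4_{2,-1}(β=1.9129) × two z-phases.
With c≡cos(β/2)=0.576424 and s≡sin(β/2)=0.817150, N=[720·2·6·120]^{1/2}=1018.233765
k: max(0,(-1)−(2))=0 … min(4+(-1),4−(2))=2
  k=0: (−1)^3·1018.2338/(72)·0.5764^5·0.8172^3 = -0.491058
  k=1: (−1)^4·1018.2338/(48)·0.5764^3·0.8172^5 = +1.480279
  k=2: (−1)^5·1018.2338/(240)·0.5764^1·0.8172^7 = -0.594967
d^4_{2,-1}(1.9129) = -0.491058 +1.480279 -0.594967 = +0.394254
|D^4_{2,-1}|² = |d^4_{2,-1}(β)|² = (+0.394254)² = 0.155436 (the z-rotation phases have unit modulus)

P=0.1554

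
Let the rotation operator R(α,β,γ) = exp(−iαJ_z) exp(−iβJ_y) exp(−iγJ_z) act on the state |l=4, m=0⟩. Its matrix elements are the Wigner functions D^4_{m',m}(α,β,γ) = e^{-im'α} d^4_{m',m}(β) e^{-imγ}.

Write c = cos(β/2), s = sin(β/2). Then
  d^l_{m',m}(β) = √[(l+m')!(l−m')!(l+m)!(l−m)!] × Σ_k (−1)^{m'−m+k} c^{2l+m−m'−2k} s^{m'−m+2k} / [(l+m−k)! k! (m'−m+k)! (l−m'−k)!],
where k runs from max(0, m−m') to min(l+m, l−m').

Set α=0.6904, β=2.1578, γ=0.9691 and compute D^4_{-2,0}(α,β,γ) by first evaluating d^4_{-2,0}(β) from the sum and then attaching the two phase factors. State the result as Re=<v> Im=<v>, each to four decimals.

Split into d^4_{-2,0}(β=2.1578) × two z-phases.
Half-angle: c=0.472298, s=0.881439. N=√(2·720·24·24)=910.735966
k: max(0,(0)−(-2))=2 … min(4+(0),4−(-2))=4
  k=2: (−1)^0·910.7360/(96)·0.4723^6·0.8814^2 = +0.081809
  k=3: (−1)^1·910.7360/(36)·0.4723^4·0.8814^4 = -0.759843
  k=4: (−1)^2·910.7360/(96)·0.4723^2·0.8814^6 = +0.992446
d^4_{-2,0}(2.1578) = +0.081809 -0.759843 +0.992446 = +0.314412
D = (+0.188855+0.982005i)·(+0.314412)·(+1.000000+0.000000i) = +0.059378+0.308755i

Re=0.0594 Im=0.3088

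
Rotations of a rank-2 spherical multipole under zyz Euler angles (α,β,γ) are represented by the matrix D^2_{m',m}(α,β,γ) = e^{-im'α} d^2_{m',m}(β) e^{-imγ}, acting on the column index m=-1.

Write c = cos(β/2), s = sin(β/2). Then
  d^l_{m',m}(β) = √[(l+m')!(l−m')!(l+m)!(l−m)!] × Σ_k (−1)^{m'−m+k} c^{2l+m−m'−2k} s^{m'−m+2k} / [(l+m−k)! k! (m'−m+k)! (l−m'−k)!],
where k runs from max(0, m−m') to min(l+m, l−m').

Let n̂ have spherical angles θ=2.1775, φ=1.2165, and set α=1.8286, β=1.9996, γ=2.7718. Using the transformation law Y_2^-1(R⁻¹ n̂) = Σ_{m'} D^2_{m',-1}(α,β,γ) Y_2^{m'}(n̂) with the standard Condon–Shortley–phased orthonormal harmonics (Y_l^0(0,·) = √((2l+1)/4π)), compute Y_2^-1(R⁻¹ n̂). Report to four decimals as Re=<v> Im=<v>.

Need the full column D^2_{m',-1} for m'=−2..2 at α=1.8286, β=1.9996, γ=2.7718.
cos(β/2)=0.540471, sin(β/2)=0.841363
d^2_{-2,-1}: single k=1 term ⇒ +0.265662;  D = +0.262843+0.038600i
d^2_{-1,-1}: k∈[0..1] ⇒ +0.085327 -0.620343 = -0.535016;  D = +0.059791+0.531665i
d^2_{0,-1}: k∈[0..1] ⇒ -0.325368 +0.788493 = +0.463125;  D = -0.431818+0.167383i
d^2_{1,-1}: k∈[0..1] ⇒ +0.620343 -0.501110 = +0.119233;  D = +0.070014+0.096512i
d^2_{2,-1}: single k=0 term ⇒ -0.643802;  D = -0.407514+0.498411i
Y_2^{m'}(θ=2.1775,φ=1.2165) and Σ D·Y over m':
  (+0.2628+0.0386i)·(-0.1979-0.1697i)  (+0.0598+0.5317i)·(-0.1255+0.3394i)  (-0.4318+0.1674i)·(-0.0078+0.0000i)  (+0.0700+0.0965i)·(+0.1255+0.3394i)  (-0.4075+0.4984i)·(-0.1979+0.1697i)
Y_2^-1(R⁻¹ n̂) = -0.257917-0.231911i

Re=-0.2579 Im=-0.2319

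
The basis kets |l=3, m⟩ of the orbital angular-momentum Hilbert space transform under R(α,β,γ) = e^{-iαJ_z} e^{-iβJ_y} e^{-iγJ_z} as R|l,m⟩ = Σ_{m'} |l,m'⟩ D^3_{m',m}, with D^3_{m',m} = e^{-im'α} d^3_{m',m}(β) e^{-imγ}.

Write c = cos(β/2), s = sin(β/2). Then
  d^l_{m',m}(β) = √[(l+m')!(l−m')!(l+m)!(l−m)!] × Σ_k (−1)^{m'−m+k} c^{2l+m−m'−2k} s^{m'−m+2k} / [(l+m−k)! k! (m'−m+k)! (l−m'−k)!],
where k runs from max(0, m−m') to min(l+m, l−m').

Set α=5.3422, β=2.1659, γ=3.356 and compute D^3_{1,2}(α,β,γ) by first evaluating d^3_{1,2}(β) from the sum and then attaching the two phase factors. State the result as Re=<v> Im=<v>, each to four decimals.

Re=-0.3362 Im=-0.1890

Split into d^3_{1,2}(β=2.1659) × two z-phases.
c=cos(2.1659/2)=0.468725, s=sin(2.1659/2)=0.883344; N=√[24·2·120·1]=75.894664
Admissible k: 1..2 (factorial args all ≥0)
  k=1: (−1)^0·75.8947/(24)·0.4687^5·0.8833^1 = +0.063200
  k=2: (−1)^1·75.8947/(12)·0.4687^3·0.8833^3 = -0.448924
d^3_{1,2}(2.1659) = +0.063200 -0.448924 = -0.385724
D = (+0.588992+0.808139i)·(-0.385724)·(+0.909459-0.415793i) = -0.336229-0.189032i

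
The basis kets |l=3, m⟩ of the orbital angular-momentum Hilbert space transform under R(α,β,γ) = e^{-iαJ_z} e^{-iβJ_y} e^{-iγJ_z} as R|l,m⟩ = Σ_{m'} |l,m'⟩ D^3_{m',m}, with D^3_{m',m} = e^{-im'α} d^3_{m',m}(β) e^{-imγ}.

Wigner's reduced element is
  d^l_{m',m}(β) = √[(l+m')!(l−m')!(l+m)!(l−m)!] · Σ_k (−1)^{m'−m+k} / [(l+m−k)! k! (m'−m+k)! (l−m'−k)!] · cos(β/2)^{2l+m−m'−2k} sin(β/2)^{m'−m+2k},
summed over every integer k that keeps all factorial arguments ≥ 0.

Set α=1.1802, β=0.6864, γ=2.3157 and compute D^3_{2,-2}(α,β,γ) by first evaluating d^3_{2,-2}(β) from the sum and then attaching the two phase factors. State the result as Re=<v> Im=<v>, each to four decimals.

Re=-0.0357 Im=0.0424

D^3_{2,-2}(1.1802,0.6864,2.3157) = e^{-i·2·1.1802}·d^3_{2,-2}(0.6864)·e^{-i·-2·2.3157}. Compute d first:
Half-angle: c=0.941683, s=0.336502. N=√(120·1·1·120)=120.000000
The bounds max(0,m−m')=0 and min(l+m,l−m')=1 give 2 terms
  k=0: (−1)^4·120.0000/(24)·0.9417^2·0.3365^4 = +0.056850
  k=1: (−1)^5·120.0000/(120)·0.9417^0·0.3365^6 = -0.001452
d^3_{2,-2}(0.6864) = +0.056850 -0.001452 = +0.055398
Phases: e^{-i·(2)·1.1802}=-0.710074-0.704127i, e^{-i·(-2)·2.3157}=-0.080900-0.996722i ⇒ D=-0.035697+0.042364i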